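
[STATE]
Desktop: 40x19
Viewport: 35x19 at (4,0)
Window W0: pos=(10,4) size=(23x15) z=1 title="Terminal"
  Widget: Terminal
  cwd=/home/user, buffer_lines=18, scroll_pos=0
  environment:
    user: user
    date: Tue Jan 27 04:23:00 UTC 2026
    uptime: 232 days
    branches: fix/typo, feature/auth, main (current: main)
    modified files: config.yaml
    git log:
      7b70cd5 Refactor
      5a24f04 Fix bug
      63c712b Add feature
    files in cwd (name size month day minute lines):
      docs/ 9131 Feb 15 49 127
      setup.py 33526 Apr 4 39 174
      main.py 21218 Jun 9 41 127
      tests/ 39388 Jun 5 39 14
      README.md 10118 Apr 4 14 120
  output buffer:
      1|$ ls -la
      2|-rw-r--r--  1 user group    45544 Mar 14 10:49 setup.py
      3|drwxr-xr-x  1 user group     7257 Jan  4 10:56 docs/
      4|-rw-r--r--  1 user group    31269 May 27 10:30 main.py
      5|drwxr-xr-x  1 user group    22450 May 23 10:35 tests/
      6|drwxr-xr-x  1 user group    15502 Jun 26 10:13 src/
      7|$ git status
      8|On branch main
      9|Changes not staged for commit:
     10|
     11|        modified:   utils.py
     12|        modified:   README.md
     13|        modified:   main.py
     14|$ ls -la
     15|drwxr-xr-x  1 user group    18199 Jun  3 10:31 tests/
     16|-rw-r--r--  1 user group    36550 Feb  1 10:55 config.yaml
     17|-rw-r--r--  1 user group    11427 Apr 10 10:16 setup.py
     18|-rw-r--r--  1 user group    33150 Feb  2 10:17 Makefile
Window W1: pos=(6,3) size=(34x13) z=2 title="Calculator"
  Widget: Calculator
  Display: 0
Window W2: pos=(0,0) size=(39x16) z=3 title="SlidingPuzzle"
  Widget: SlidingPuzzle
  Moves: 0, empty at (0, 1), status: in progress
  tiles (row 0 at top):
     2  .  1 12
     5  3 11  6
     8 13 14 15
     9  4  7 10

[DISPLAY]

━━━━━━━━━━━━━━━━━━━━━━━━━━━━━━━━━━┓
idingPuzzle                       ┃
──────────────────────────────────┨
──┬────┬────┬────┐                ┃
2 │    │  1 │ 12 │                ┃
──┼────┼────┼────┤                ┃
5 │  3 │ 11 │  6 │                ┃
──┼────┼────┼────┤                ┃
8 │ 13 │ 14 │ 15 │                ┃
──┼────┼────┼────┤                ┃
9 │  4 │  7 │ 10 │                ┃
──┴────┴────┴────┘                ┃
es: 0                             ┃
                                  ┃
                                  ┃
━━━━━━━━━━━━━━━━━━━━━━━━━━━━━━━━━━┛
      ┃                     ┃      
      ┃        modified:   u┃      
      ┗━━━━━━━━━━━━━━━━━━━━━┛      


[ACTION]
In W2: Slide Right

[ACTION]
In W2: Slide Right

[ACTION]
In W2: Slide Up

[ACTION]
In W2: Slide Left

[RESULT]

━━━━━━━━━━━━━━━━━━━━━━━━━━━━━━━━━━┓
idingPuzzle                       ┃
──────────────────────────────────┨
──┬────┬────┬────┐                ┃
5 │  2 │  1 │ 12 │                ┃
──┼────┼────┼────┤                ┃
3 │    │ 11 │  6 │                ┃
──┼────┼────┼────┤                ┃
8 │ 13 │ 14 │ 15 │                ┃
──┼────┼────┼────┤                ┃
9 │  4 │  7 │ 10 │                ┃
──┴────┴────┴────┘                ┃
es: 3                             ┃
                                  ┃
                                  ┃
━━━━━━━━━━━━━━━━━━━━━━━━━━━━━━━━━━┛
      ┃                     ┃      
      ┃        modified:   u┃      
      ┗━━━━━━━━━━━━━━━━━━━━━┛      


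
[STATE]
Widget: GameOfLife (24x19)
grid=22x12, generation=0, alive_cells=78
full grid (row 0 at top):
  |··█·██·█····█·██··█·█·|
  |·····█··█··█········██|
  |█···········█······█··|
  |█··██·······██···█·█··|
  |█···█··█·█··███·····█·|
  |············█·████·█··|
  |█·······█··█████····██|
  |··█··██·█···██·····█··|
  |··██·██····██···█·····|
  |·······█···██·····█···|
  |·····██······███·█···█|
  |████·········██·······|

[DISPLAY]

Gen: 0                  
··█·██·█····█·██··█·█·  
·····█··█··█········██  
█···········█······█··  
█··██·······██···█·█··  
█···█··█·█··███·····█·  
············█·████·█··  
█·······█··█████····██  
··█··██·█···██·····█··  
··██·██····██···█·····  
·······█···██·····█···  
·····██······███·█···█  
████·········██·······  
                        
                        
                        
                        
                        
                        


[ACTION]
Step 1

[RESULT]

Gen: 1                  
····███············███  
····███····███······██  
····█······███····██··  
██·██······█··█···███·  
···██······█·····█·██·  
········█·······█··█·█  
·······█···█······███·  
·██████········█····█·  
··████················  
····█··█···█··████····  
·██···█········█······  
·██··········█·█······  
                        
                        
                        
                        
                        
                        


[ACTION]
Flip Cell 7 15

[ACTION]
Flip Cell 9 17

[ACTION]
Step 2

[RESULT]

Gen: 3                  
·····█······█·······█·  
·····█·····███····██·█  
··········█··██··██···  
··█·█·····██·····██···  
··███···········███···  
······█··········██·██  
··██████············██  
·█·██·██··············  
███··█········███·····  
██·█··········███·····  
█··█··········█·······  
·█·█··················  
                        
                        
                        
                        
                        
                        


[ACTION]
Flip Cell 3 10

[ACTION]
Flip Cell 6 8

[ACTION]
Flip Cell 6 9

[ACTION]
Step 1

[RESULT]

Gen: 4                  
···········███·····██·  
···········█··█··████·  
··········█··██·······  
··█·█··············█··  
··█·██··········█·····  
······█·█·······█·█·██  
··█·····█··········███  
█··············█······  
·····██·······█·█·····  
···██········█··█·····  
█··██·········█·······  
··█···················  
                        
                        
                        
                        
                        
                        


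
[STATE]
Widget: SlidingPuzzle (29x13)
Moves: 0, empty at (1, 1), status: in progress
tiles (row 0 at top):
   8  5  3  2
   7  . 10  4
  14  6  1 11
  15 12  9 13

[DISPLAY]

┌────┬────┬────┬────┐        
│  8 │  5 │  3 │  2 │        
├────┼────┼────┼────┤        
│  7 │    │ 10 │  4 │        
├────┼────┼────┼────┤        
│ 14 │  6 │  1 │ 11 │        
├────┼────┼────┼────┤        
│ 15 │ 12 │  9 │ 13 │        
└────┴────┴────┴────┘        
Moves: 0                     
                             
                             
                             


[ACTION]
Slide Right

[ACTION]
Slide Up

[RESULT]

┌────┬────┬────┬────┐        
│  8 │  5 │  3 │  2 │        
├────┼────┼────┼────┤        
│ 14 │  7 │ 10 │  4 │        
├────┼────┼────┼────┤        
│    │  6 │  1 │ 11 │        
├────┼────┼────┼────┤        
│ 15 │ 12 │  9 │ 13 │        
└────┴────┴────┴────┘        
Moves: 2                     
                             
                             
                             


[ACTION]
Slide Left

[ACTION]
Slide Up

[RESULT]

┌────┬────┬────┬────┐        
│  8 │  5 │  3 │  2 │        
├────┼────┼────┼────┤        
│ 14 │  7 │ 10 │  4 │        
├────┼────┼────┼────┤        
│  6 │ 12 │  1 │ 11 │        
├────┼────┼────┼────┤        
│ 15 │    │  9 │ 13 │        
└────┴────┴────┴────┘        
Moves: 4                     
                             
                             
                             


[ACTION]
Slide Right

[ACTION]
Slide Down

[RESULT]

┌────┬────┬────┬────┐        
│  8 │  5 │  3 │  2 │        
├────┼────┼────┼────┤        
│ 14 │  7 │ 10 │  4 │        
├────┼────┼────┼────┤        
│    │ 12 │  1 │ 11 │        
├────┼────┼────┼────┤        
│  6 │ 15 │  9 │ 13 │        
└────┴────┴────┴────┘        
Moves: 6                     
                             
                             
                             


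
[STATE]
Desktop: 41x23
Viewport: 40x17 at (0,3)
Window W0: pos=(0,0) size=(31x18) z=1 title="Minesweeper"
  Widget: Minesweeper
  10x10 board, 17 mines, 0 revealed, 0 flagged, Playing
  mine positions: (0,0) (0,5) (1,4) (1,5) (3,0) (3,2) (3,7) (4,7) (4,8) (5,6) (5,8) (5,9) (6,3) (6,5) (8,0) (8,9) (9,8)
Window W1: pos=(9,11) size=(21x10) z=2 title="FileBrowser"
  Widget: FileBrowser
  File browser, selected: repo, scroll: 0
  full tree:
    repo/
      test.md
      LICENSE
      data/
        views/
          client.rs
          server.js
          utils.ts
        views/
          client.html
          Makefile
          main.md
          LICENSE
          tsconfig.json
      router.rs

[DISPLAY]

┃■■■■■■■■■■                   ┃         
┃■■■■■■■■■■                   ┃         
┃■■■■■■■■■■                   ┃         
┃■■■■■■■■■■                   ┃         
┃■■■■■■■■■■                   ┃         
┃■■■■■■■■■■                   ┃         
┃■■■■■■■■■■                   ┃         
┃■■■■■■■■■■                   ┃         
┃■■■■■■■■┏━━━━━━━━━━━━━━━━━━━┓┃         
┃■■■■■■■■┃ FileBrowser       ┃┃         
┃        ┠───────────────────┨┃         
┃        ┃> [-] repo/        ┃┃         
┃        ┃    test.md        ┃┃         
┃        ┃    LICENSE        ┃┃         
┗━━━━━━━━┃    [+] data/      ┃┛         
         ┃    router.rs      ┃          
         ┃                   ┃          


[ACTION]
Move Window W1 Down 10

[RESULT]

┃■■■■■■■■■■                   ┃         
┃■■■■■■■■■■                   ┃         
┃■■■■■■■■■■                   ┃         
┃■■■■■■■■■■                   ┃         
┃■■■■■■■■■■                   ┃         
┃■■■■■■■■■■                   ┃         
┃■■■■■■■■■■                   ┃         
┃■■■■■■■■■■                   ┃         
┃■■■■■■■■■■                   ┃         
┃■■■■■■■■■■                   ┃         
┃        ┏━━━━━━━━━━━━━━━━━━━┓┃         
┃        ┃ FileBrowser       ┃┃         
┃        ┠───────────────────┨┃         
┃        ┃> [-] repo/        ┃┃         
┗━━━━━━━━┃    test.md        ┃┛         
         ┃    LICENSE        ┃          
         ┃    [+] data/      ┃          


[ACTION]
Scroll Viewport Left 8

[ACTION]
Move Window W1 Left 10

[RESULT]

┃■■■■■■■■■■                   ┃         
┃■■■■■■■■■■                   ┃         
┃■■■■■■■■■■                   ┃         
┃■■■■■■■■■■                   ┃         
┃■■■■■■■■■■                   ┃         
┃■■■■■■■■■■                   ┃         
┃■■■■■■■■■■                   ┃         
┃■■■■■■■■■■                   ┃         
┃■■■■■■■■■■                   ┃         
┃■■■■■■■■■■                   ┃         
┏━━━━━━━━━━━━━━━━━━━┓         ┃         
┃ FileBrowser       ┃         ┃         
┠───────────────────┨         ┃         
┃> [-] repo/        ┃         ┃         
┃    test.md        ┃━━━━━━━━━┛         
┃    LICENSE        ┃                   
┃    [+] data/      ┃                   


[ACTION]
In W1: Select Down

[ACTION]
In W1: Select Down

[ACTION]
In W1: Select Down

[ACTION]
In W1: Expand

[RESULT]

┃■■■■■■■■■■                   ┃         
┃■■■■■■■■■■                   ┃         
┃■■■■■■■■■■                   ┃         
┃■■■■■■■■■■                   ┃         
┃■■■■■■■■■■                   ┃         
┃■■■■■■■■■■                   ┃         
┃■■■■■■■■■■                   ┃         
┃■■■■■■■■■■                   ┃         
┃■■■■■■■■■■                   ┃         
┃■■■■■■■■■■                   ┃         
┏━━━━━━━━━━━━━━━━━━━┓         ┃         
┃ FileBrowser       ┃         ┃         
┠───────────────────┨         ┃         
┃  [-] repo/        ┃         ┃         
┃    test.md        ┃━━━━━━━━━┛         
┃    LICENSE        ┃                   
┃  > [-] data/      ┃                   


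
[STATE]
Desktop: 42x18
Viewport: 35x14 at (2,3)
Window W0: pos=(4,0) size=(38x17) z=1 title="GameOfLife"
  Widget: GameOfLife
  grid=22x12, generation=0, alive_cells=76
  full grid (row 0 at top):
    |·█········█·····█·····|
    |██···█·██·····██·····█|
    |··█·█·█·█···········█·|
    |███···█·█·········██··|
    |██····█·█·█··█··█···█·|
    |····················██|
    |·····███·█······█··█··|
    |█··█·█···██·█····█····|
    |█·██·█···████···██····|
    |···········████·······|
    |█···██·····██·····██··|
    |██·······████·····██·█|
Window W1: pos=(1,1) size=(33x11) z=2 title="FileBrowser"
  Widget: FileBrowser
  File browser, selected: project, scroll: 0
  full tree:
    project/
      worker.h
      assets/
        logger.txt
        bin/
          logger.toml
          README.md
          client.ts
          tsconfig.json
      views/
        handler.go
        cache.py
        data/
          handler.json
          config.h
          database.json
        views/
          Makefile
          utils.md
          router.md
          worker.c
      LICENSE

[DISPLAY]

───────────────────────────────┨   
> [-] project/                 ┃   
    worker.h                   ┃   
    [+] assets/                ┃   
    [+] views/                 ┃   
    LICENSE                    ┃   
                               ┃   
                               ┃   
━━━━━━━━━━━━━━━━━━━━━━━━━━━━━━━┛   
  ┃█·██·█···████···██····          
  ┃···········████·······          
  ┃█···██·····██·····██··          
  ┃██·······████·····██·█          
  ┗━━━━━━━━━━━━━━━━━━━━━━━━━━━━━━━━


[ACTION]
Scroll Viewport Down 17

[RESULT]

> [-] project/                 ┃   
    worker.h                   ┃   
    [+] assets/                ┃   
    [+] views/                 ┃   
    LICENSE                    ┃   
                               ┃   
                               ┃   
━━━━━━━━━━━━━━━━━━━━━━━━━━━━━━━┛   
  ┃█·██·█···████···██····          
  ┃···········████·······          
  ┃█···██·····██·····██··          
  ┃██·······████·····██·█          
  ┗━━━━━━━━━━━━━━━━━━━━━━━━━━━━━━━━
                                   


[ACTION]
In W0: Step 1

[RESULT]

> [-] project/                 ┃   
    worker.h                   ┃   
    [+] assets/                ┃   
    [+] views/                 ┃   
    LICENSE                    ┃   
                               ┃   
                               ┃   
━━━━━━━━━━━━━━━━━━━━━━━━━━━━━━━┛   
  ┃·███·····█······██····          
  ┃·█·█·█···········██···          
  ┃██················███·          
  ┃██········█·█·····███·          
  ┗━━━━━━━━━━━━━━━━━━━━━━━━━━━━━━━━
                                   


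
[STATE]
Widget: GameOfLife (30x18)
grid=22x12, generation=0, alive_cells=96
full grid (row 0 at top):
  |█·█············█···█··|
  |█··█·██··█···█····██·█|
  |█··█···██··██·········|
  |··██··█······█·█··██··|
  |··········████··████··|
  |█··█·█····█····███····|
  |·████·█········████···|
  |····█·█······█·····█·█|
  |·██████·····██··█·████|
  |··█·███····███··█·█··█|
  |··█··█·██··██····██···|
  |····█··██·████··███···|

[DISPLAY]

Gen: 0                        
█·█············█···█··        
█··█·██··█···█····██·█        
█··█···██··██·········        
··██··█······█·█··██··        
··········████··████··        
█··█·█····█····███····        
·████·█········████···        
····█·█······█·····█·█        
·██████·····██··█·████        
··█·███····███··█·█··█        
··█··█·██··██····██···        
····█··██·████··███···        
                              
                              
                              
                              
                              


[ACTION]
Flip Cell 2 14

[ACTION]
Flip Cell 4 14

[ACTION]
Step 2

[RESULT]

Gen: 2                        
·███···█·····█····█·█·        
█··████·█···█·█···█··█        
·█···█···█·██·█···█·█·        
·█····█████···██···██·        
·█·······██··██···███·        
·█···█····█·······██··        
·██··███···█···█······        
······██····█·········        
······██····█·█·····██        
········█···········█·        
··········█······█····        
·······█··█···········        
                              
                              
                              
                              
                              


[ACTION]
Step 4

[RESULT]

Gen: 6                        
·█·██·███···█████████·        
·█···█████··█·········        
··██·█··██···█···█████        
···█·██··········████·        
····███········██·····        
·········██·██·██·····        
███··██··██·██········        
·······██·█·███·······        
·········█···█······██        
·······███··········██        
······················        
······················        
                              
                              
                              
                              
                              


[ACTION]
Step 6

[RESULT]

Gen: 12                       
············███·······        
··██········█·········        
██·█········██··█··██·        
██·█················█·        
·█·█··█·███····████·█·        
···████···█······█·█··        
··██·███·█············        
·········█·█··████····        
·········█··········██        
······██·█·██·······██        
············██········        
·············█········        
                              
                              
                              
                              
                              


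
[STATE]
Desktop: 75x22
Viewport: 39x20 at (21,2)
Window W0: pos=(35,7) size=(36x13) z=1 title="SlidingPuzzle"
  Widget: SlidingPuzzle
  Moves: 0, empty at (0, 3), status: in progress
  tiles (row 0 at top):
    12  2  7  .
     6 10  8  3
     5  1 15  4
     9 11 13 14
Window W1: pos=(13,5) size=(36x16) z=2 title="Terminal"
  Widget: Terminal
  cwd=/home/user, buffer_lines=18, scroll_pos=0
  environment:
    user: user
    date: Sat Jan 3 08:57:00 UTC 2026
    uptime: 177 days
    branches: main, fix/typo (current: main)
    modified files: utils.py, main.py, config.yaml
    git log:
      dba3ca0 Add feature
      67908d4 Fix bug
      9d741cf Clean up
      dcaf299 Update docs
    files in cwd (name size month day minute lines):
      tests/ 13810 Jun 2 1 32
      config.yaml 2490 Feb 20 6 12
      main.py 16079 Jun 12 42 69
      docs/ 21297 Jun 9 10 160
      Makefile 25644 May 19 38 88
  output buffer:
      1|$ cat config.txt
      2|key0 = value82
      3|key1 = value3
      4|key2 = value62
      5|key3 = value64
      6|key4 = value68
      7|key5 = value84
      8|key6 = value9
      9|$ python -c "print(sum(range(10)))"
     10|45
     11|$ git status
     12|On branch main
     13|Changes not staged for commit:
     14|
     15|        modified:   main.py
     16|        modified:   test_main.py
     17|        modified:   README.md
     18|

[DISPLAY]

                                       
                                       
                                       
━━━━━━━━━━━━━━━━━━━━━━━━━━━┓           
al                         ┃           
───────────────────────────┨━━━━━━━━━━━
onfig.txt                  ┃e          
value82                    ┃───────────
value3                     ┃──┬────┐   
value62                    ┃7 │    │   
value64                    ┃──┼────┤   
value68                    ┃8 │  3 │   
value84                    ┃──┼────┤   
value9                     ┃5 │  4 │   
n -c "print(sum(range(10)))┃──┼────┤   
                           ┃3 │ 14 │   
tatus                      ┃──┴────┘   
ch main                    ┃━━━━━━━━━━━
━━━━━━━━━━━━━━━━━━━━━━━━━━━┛           
                                       


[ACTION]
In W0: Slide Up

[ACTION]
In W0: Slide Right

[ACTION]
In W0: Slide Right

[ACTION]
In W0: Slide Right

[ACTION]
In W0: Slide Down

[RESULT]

                                       
                                       
                                       
━━━━━━━━━━━━━━━━━━━━━━━━━━━┓           
al                         ┃           
───────────────────────────┨━━━━━━━━━━━
onfig.txt                  ┃e          
value82                    ┃───────────
value3                     ┃──┬────┐   
value62                    ┃7 │  3 │   
value64                    ┃──┼────┤   
value68                    ┃0 │  8 │   
value84                    ┃──┼────┤   
value9                     ┃5 │  4 │   
n -c "print(sum(range(10)))┃──┼────┤   
                           ┃3 │ 14 │   
tatus                      ┃──┴────┘   
ch main                    ┃━━━━━━━━━━━
━━━━━━━━━━━━━━━━━━━━━━━━━━━┛           
                                       


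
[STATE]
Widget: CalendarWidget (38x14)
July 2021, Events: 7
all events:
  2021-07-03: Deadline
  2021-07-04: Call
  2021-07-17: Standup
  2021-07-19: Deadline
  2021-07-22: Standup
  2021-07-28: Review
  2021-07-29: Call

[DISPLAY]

              July 2021               
Mo Tu We Th Fr Sa Su                  
          1  2  3*  4*                
 5  6  7  8  9 10 11                  
12 13 14 15 16 17* 18                 
19* 20 21 22* 23 24 25                
26 27 28* 29* 30 31                   
                                      
                                      
                                      
                                      
                                      
                                      
                                      


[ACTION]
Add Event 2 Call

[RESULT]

              July 2021               
Mo Tu We Th Fr Sa Su                  
          1  2*  3*  4*               
 5  6  7  8  9 10 11                  
12 13 14 15 16 17* 18                 
19* 20 21 22* 23 24 25                
26 27 28* 29* 30 31                   
                                      
                                      
                                      
                                      
                                      
                                      
                                      


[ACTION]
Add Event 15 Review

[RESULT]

              July 2021               
Mo Tu We Th Fr Sa Su                  
          1  2*  3*  4*               
 5  6  7  8  9 10 11                  
12 13 14 15* 16 17* 18                
19* 20 21 22* 23 24 25                
26 27 28* 29* 30 31                   
                                      
                                      
                                      
                                      
                                      
                                      
                                      


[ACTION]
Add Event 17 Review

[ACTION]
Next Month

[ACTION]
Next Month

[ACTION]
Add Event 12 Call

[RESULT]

            September 2021            
Mo Tu We Th Fr Sa Su                  
       1  2  3  4  5                  
 6  7  8  9 10 11 12*                 
13 14 15 16 17 18 19                  
20 21 22 23 24 25 26                  
27 28 29 30                           
                                      
                                      
                                      
                                      
                                      
                                      
                                      


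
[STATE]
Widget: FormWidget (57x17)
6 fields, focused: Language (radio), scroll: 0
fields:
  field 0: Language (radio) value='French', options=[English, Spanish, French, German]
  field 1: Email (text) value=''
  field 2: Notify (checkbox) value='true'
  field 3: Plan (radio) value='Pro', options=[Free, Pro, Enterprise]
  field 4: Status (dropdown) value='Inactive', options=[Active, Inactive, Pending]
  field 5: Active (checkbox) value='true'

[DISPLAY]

> Language:   ( ) English  ( ) Spanish  (●) French  ( ) G
  Email:      [                                         ]
  Notify:     [x]                                        
  Plan:       ( ) Free  (●) Pro  ( ) Enterprise          
  Status:     [Inactive                                ▼]
  Active:     [x]                                        
                                                         
                                                         
                                                         
                                                         
                                                         
                                                         
                                                         
                                                         
                                                         
                                                         
                                                         


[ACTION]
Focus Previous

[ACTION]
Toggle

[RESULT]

  Language:   ( ) English  ( ) Spanish  (●) French  ( ) G
  Email:      [                                         ]
  Notify:     [x]                                        
  Plan:       ( ) Free  (●) Pro  ( ) Enterprise          
  Status:     [Inactive                                ▼]
> Active:     [ ]                                        
                                                         
                                                         
                                                         
                                                         
                                                         
                                                         
                                                         
                                                         
                                                         
                                                         
                                                         


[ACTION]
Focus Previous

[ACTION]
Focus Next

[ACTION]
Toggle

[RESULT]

  Language:   ( ) English  ( ) Spanish  (●) French  ( ) G
  Email:      [                                         ]
  Notify:     [x]                                        
  Plan:       ( ) Free  (●) Pro  ( ) Enterprise          
  Status:     [Inactive                                ▼]
> Active:     [x]                                        
                                                         
                                                         
                                                         
                                                         
                                                         
                                                         
                                                         
                                                         
                                                         
                                                         
                                                         


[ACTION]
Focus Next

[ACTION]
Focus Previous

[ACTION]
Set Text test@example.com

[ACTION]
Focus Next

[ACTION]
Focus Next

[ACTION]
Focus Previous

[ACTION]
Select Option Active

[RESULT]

> Language:   ( ) English  ( ) Spanish  (●) French  ( ) G
  Email:      [                                         ]
  Notify:     [x]                                        
  Plan:       ( ) Free  (●) Pro  ( ) Enterprise          
  Status:     [Inactive                                ▼]
  Active:     [x]                                        
                                                         
                                                         
                                                         
                                                         
                                                         
                                                         
                                                         
                                                         
                                                         
                                                         
                                                         


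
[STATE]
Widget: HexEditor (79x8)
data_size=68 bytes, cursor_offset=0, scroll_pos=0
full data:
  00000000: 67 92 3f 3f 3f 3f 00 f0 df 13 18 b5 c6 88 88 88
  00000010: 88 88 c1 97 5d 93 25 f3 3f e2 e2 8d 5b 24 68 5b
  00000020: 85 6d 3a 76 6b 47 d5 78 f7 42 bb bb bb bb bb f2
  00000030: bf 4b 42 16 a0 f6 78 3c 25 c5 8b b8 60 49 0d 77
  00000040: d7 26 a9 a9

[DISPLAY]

00000000  67 92 3f 3f 3f 3f 00 f0  df 13 18 b5 c6 88 88 88  |g.????..........| 
00000010  88 88 c1 97 5d 93 25 f3  3f e2 e2 8d 5b 24 68 5b  |....].%.?...[$h[| 
00000020  85 6d 3a 76 6b 47 d5 78  f7 42 bb bb bb bb bb f2  |.m:vkG.x.B......| 
00000030  bf 4b 42 16 a0 f6 78 3c  25 c5 8b b8 60 49 0d 77  |.KB...x<%...`I.w| 
00000040  d7 26 a9 a9                                       |.&..            | 
                                                                               
                                                                               
                                                                               


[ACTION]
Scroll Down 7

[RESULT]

00000040  d7 26 a9 a9                                       |.&..            | 
                                                                               
                                                                               
                                                                               
                                                                               
                                                                               
                                                                               
                                                                               


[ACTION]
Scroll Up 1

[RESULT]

00000030  bf 4b 42 16 a0 f6 78 3c  25 c5 8b b8 60 49 0d 77  |.KB...x<%...`I.w| 
00000040  d7 26 a9 a9                                       |.&..            | 
                                                                               
                                                                               
                                                                               
                                                                               
                                                                               
                                                                               


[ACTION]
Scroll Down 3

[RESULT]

00000040  d7 26 a9 a9                                       |.&..            | 
                                                                               
                                                                               
                                                                               
                                                                               
                                                                               
                                                                               
                                                                               


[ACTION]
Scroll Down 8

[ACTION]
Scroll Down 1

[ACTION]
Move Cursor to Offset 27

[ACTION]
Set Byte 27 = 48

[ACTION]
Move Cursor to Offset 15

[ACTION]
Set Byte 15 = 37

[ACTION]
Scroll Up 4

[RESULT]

00000000  67 92 3f 3f 3f 3f 00 f0  df 13 18 b5 c6 88 88 37  |g.????.........7| 
00000010  88 88 c1 97 5d 93 25 f3  3f e2 e2 48 5b 24 68 5b  |....].%.?..H[$h[| 
00000020  85 6d 3a 76 6b 47 d5 78  f7 42 bb bb bb bb bb f2  |.m:vkG.x.B......| 
00000030  bf 4b 42 16 a0 f6 78 3c  25 c5 8b b8 60 49 0d 77  |.KB...x<%...`I.w| 
00000040  d7 26 a9 a9                                       |.&..            | 
                                                                               
                                                                               
                                                                               


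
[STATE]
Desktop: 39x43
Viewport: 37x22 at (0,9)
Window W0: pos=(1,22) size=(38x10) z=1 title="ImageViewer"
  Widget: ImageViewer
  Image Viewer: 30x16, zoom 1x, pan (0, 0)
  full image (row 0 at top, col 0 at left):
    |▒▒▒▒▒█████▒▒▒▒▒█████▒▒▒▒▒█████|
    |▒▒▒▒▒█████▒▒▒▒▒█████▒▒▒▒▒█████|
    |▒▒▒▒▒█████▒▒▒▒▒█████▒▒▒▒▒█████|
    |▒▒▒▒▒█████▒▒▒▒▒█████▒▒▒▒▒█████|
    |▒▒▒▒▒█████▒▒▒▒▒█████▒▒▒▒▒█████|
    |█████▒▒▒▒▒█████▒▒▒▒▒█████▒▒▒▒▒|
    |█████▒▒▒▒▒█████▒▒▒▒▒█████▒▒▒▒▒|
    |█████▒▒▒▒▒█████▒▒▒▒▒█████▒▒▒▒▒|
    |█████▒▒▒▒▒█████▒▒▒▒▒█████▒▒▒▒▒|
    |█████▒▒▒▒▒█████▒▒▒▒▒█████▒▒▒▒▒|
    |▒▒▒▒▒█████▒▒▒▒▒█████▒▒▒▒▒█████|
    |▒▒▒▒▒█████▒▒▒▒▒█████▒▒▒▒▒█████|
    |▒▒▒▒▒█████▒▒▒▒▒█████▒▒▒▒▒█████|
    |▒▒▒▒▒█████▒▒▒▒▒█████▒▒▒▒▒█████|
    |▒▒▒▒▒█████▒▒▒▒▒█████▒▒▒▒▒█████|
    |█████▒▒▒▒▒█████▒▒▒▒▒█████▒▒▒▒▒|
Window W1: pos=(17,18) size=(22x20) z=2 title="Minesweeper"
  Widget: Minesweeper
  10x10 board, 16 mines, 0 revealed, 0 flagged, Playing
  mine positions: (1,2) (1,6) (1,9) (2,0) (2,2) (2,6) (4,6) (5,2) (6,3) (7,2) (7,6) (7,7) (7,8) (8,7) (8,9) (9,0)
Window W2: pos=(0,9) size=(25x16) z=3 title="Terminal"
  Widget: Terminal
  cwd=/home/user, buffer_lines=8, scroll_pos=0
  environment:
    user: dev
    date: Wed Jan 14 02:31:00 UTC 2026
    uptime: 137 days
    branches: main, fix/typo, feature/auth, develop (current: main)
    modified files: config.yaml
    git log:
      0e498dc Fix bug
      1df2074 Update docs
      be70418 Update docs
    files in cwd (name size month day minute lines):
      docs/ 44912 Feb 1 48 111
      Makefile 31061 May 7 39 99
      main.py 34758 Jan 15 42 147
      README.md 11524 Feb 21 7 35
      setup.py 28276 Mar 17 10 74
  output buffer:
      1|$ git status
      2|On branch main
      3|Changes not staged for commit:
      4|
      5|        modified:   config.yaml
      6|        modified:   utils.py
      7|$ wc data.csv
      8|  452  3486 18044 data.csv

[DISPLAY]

┏━━━━━━━━━━━━━━━━━━━━━━━┓            
┃ Terminal              ┃            
┠───────────────────────┨            
┃$ git status           ┃            
┃On branch main         ┃            
┃Changes not staged for ┃            
┃                       ┃            
┃        modified:   con┃            
┃        modified:   uti┃            
┃$ wc data.csv          ┃━━━━━━━━━━━━
┃  452  3486 18044 data.┃eeper       
┃$ █                    ┃────────────
┃                       ┃■■■         
┃                       ┃■■■         
┃                       ┃■■■         
┗━━━━━━━━━━━━━━━━━━━━━━━┛■■■         
 ┃▒▒▒▒▒█████▒▒▒▒▒┃■■■■■■■■■■         
 ┃▒▒▒▒▒█████▒▒▒▒▒┃■■■■■■■■■■         
 ┃▒▒▒▒▒█████▒▒▒▒▒┃■■■■■■■■■■         
 ┃▒▒▒▒▒█████▒▒▒▒▒┃■■■■■■■■■■         
 ┃▒▒▒▒▒█████▒▒▒▒▒┃■■■■■■■■■■         
 ┃█████▒▒▒▒▒█████┃■■■■■■■■■■         


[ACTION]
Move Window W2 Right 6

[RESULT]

      ┏━━━━━━━━━━━━━━━━━━━━━━━┓      
      ┃ Terminal              ┃      
      ┠───────────────────────┨      
      ┃$ git status           ┃      
      ┃On branch main         ┃      
      ┃Changes not staged for ┃      
      ┃                       ┃      
      ┃        modified:   con┃      
      ┃        modified:   uti┃      
      ┃$ wc data.csv          ┃━━━━━━
      ┃  452  3486 18044 data.┃      
      ┃$ █                    ┃──────
      ┃                       ┃      
 ┏━━━━┃                       ┃      
 ┃ Ima┃                       ┃      
 ┠────┗━━━━━━━━━━━━━━━━━━━━━━━┛      
 ┃▒▒▒▒▒█████▒▒▒▒▒┃■■■■■■■■■■         
 ┃▒▒▒▒▒█████▒▒▒▒▒┃■■■■■■■■■■         
 ┃▒▒▒▒▒█████▒▒▒▒▒┃■■■■■■■■■■         
 ┃▒▒▒▒▒█████▒▒▒▒▒┃■■■■■■■■■■         
 ┃▒▒▒▒▒█████▒▒▒▒▒┃■■■■■■■■■■         
 ┃█████▒▒▒▒▒█████┃■■■■■■■■■■         


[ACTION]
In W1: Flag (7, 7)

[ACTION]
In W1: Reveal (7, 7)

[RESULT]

      ┏━━━━━━━━━━━━━━━━━━━━━━━┓      
      ┃ Terminal              ┃      
      ┠───────────────────────┨      
      ┃$ git status           ┃      
      ┃On branch main         ┃      
      ┃Changes not staged for ┃      
      ┃                       ┃      
      ┃        modified:   con┃      
      ┃        modified:   uti┃      
      ┃$ wc data.csv          ┃━━━━━━
      ┃  452  3486 18044 data.┃      
      ┃$ █                    ┃──────
      ┃                       ┃      
 ┏━━━━┃                       ┃      
 ┃ Ima┃                       ┃      
 ┠────┗━━━━━━━━━━━━━━━━━━━━━━━┛      
 ┃▒▒▒▒▒█████▒▒▒▒▒┃■■■■■■■■■■         
 ┃▒▒▒▒▒█████▒▒▒▒▒┃■■■■■■■■■■         
 ┃▒▒▒▒▒█████▒▒▒▒▒┃■■■■■■■■■■         
 ┃▒▒▒▒▒█████▒▒▒▒▒┃■■■■■■■⚑■■         
 ┃▒▒▒▒▒█████▒▒▒▒▒┃■■■■■■■■■■         
 ┃█████▒▒▒▒▒█████┃■■■■■■■■■■         
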